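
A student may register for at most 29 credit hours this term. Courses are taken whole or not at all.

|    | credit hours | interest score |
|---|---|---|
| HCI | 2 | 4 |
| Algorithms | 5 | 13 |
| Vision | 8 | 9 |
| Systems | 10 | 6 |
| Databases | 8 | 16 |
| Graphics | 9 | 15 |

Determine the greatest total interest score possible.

HCI + Vision + Databases + Graphics: credit hours 2 + 8 + 8 + 9 = 27 ≤ 29, interest score 4 + 9 + 16 + 15 = 44.
HCI + Algorithms + Databases + Graphics: credit hours 2 + 5 + 8 + 9 = 24 ≤ 29, interest score 4 + 13 + 16 + 15 = 48.
Algorithms + Databases + Graphics: credit hours 5 + 8 + 9 = 22 ≤ 29, interest score 13 + 16 + 15 = 44.
Best is HCI, Algorithms, Databases, and Graphics with total interest score 48.

48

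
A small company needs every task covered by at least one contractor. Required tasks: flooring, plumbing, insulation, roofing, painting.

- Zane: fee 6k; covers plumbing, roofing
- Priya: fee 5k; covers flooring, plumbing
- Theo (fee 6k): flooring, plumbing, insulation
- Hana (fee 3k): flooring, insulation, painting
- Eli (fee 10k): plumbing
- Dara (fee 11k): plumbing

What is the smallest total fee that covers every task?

9

This is an integer covering problem.
Choose Zane and Hana: together they cover flooring, plumbing, insulation, roofing, painting — every task.
Total fee: 6 + 3 = 9.
No cover costs less than 9.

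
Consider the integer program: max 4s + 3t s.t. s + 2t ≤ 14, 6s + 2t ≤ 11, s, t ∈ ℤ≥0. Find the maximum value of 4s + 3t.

The continuous relaxation peaks at (0, 5.5) with value 16.50; rounding to a feasible lattice point costs some objective.
(s,t)=(0,5): 1·0+2·5=10≤14, 6·0+2·5=10≤11, objective 15.
(s,t)=(0,4): 1·0+2·4=8≤14, 6·0+2·4=8≤11, objective 12.
Maximum is 15 at (s,t)=(0,5).

15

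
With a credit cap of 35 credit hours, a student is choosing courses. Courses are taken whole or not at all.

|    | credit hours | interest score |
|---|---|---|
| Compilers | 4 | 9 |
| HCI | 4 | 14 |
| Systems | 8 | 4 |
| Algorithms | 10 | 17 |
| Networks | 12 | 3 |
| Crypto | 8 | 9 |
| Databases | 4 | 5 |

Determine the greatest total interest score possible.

54

Allowing fractional choices, the relaxed optimum would be about 56.5, but courses are indivisible.
Compilers + HCI + Algorithms + Crypto: credit hours 4 + 4 + 10 + 8 = 26 ≤ 35, interest score 9 + 14 + 17 + 9 = 49.
Compilers + HCI + Algorithms + Crypto + Databases: credit hours 4 + 4 + 10 + 8 + 4 = 30 ≤ 35, interest score 9 + 14 + 17 + 9 + 5 = 54.
Compilers + HCI + Systems + Algorithms + Crypto: credit hours 4 + 4 + 8 + 10 + 8 = 34 ≤ 35, interest score 9 + 14 + 4 + 17 + 9 = 53.
Best is Compilers, HCI, Algorithms, Crypto, and Databases with total interest score 54.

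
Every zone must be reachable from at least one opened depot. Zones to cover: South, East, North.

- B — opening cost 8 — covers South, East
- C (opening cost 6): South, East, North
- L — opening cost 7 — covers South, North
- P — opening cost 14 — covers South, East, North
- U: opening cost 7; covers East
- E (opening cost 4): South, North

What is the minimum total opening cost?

This is an integer covering problem.
C alone covers South, East, North — every zone.
Total opening cost: 6.
No cover costs less than 6.

6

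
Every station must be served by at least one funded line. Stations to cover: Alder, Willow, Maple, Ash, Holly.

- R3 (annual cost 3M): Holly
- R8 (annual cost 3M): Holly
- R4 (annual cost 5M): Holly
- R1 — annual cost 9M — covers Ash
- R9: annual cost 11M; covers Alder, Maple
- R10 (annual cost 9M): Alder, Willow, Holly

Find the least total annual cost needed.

29

This is an integer covering problem.
The greedy cost-per-new-station heuristic would pick R3, R10, R1, and R9 for 32, but a cheaper cover exists.
Choose R1, R9, and R10: together they cover Alder, Willow, Maple, Ash, Holly — every station.
Total annual cost: 9 + 11 + 9 = 29.
No cover costs less than 29.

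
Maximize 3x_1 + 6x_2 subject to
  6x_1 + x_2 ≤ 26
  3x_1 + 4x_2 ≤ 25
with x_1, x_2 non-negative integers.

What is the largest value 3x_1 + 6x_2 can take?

36

(x_1,x_2)=(0,6): 6·0+1·6=6≤26, 3·0+4·6=24≤25, objective 36.
(x_1,x_2)=(1,5): 6·1+1·5=11≤26, 3·1+4·5=23≤25, objective 33.
(x_1,x_2)=(0,5): 6·0+1·5=5≤26, 3·0+4·5=20≤25, objective 30.
No feasible integer point exceeds 36.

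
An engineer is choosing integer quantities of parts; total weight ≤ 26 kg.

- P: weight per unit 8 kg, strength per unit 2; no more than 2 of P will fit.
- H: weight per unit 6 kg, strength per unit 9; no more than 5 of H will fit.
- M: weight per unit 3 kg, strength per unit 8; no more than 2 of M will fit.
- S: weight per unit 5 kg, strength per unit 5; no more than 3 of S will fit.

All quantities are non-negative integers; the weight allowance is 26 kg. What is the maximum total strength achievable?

Take 3×H and 2×M: weight 24 ≤ 26, strength 3·9 + 2·8 = 43.
M has the best ratio (8/3) and is taken to its limit of 2; remaining capacity is filled optimally with the others.

43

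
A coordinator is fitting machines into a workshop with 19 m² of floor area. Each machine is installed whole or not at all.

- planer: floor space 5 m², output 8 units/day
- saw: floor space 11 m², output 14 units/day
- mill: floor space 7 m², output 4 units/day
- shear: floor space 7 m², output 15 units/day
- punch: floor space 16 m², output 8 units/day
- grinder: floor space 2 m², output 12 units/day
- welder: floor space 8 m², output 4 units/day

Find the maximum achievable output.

Allowing fractional choices, the relaxed optimum would be about 41.4, but machines are indivisible.
mill + shear + grinder: floor space 7 + 7 + 2 = 16 ≤ 19, output 4 + 15 + 12 = 31.
planer + shear + grinder: floor space 5 + 7 + 2 = 14 ≤ 19, output 8 + 15 + 12 = 35.
planer + saw + grinder: floor space 5 + 11 + 2 = 18 ≤ 19, output 8 + 14 + 12 = 34.
Best is planer, shear, and grinder with total output 35.

35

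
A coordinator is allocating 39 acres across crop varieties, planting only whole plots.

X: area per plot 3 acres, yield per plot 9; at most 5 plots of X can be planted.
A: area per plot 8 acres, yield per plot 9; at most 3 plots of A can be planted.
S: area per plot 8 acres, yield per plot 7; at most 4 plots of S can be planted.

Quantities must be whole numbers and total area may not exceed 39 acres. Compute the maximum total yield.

X has the best ratio (9/3); taking only X gives at most 5×9 = 45 (stopped by the supply cap of 5).
Mixing does better — 5×X and 3×A: area 39 ≤ 39, yield 5·9 + 3·9 = 72.

72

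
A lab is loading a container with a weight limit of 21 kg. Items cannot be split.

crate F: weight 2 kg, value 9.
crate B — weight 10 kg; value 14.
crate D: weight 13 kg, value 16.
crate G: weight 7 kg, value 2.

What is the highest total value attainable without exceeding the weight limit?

25

Allowing fractional choices, the relaxed optimum would be about 34.1, but items are indivisible.
crate F + crate B + crate G: weight 2 + 10 + 7 = 19 ≤ 21, value 9 + 14 + 2 = 25.
crate F + crate D: weight 2 + 13 = 15 ≤ 21, value 9 + 16 = 25.
The maximum value is 25; one optimal choice is crate F and crate D.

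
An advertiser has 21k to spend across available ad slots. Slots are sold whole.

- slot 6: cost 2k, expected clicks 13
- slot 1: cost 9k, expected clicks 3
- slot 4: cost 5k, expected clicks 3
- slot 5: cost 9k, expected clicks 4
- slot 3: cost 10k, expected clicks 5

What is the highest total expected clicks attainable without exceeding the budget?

22

Allowing fractional choices, the relaxed optimum would be about 22.8, but ad slots are indivisible.
slot 6 + slot 4 + slot 3: cost 2 + 5 + 10 = 17 ≤ 21, expected clicks 13 + 3 + 5 = 21.
slot 6 + slot 5 + slot 3: cost 2 + 9 + 10 = 21 ≤ 21, expected clicks 13 + 4 + 5 = 22.
Best is slot 6, slot 5, and slot 3 with total expected clicks 22.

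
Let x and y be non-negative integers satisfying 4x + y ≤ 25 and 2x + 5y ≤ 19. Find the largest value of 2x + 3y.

Relaxing integrality, the LP optimum is 16.11 at (x,y) = (5.89, 1.44), which is not an integer point.
(x,y)=(6,1): 4·6+1·1=25≤25, 2·6+5·1=17≤19, objective 15.
(x,y)=(4,2): 4·4+1·2=18≤25, 2·4+5·2=18≤19, objective 14.
(x,y)=(5,1): 4·5+1·1=21≤25, 2·5+5·1=15≤19, objective 13.
The best lattice point is (6,1), giving 15.

15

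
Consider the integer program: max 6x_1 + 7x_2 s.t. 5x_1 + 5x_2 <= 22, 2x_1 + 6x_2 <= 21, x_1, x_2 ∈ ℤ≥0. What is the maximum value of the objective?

(x_1,x_2)=(1,3) is feasible, giving 27.
(x_1,x_2)=(2,2) is feasible, giving 26.
(x_1,x_2)=(0,3) is feasible, giving 21.
Maximum is 27 at (x_1,x_2)=(1,3).

27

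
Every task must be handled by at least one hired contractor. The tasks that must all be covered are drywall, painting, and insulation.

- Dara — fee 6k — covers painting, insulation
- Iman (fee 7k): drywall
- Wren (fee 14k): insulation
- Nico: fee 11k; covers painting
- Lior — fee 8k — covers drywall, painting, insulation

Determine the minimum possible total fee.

8

Lior alone covers drywall, painting, insulation — every task.
Total fee: 8.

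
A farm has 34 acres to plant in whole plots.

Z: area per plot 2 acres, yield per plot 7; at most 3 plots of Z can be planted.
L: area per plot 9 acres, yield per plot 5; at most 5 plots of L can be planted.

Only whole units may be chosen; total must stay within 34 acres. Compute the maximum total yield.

36

3×Z and 3×L: area 33 ≤ 34, yield 3·7 + 3·5 = 36.
3×Z and 2×L: area 24 ≤ 34, yield 3·7 + 2·5 = 31.
Best is 36.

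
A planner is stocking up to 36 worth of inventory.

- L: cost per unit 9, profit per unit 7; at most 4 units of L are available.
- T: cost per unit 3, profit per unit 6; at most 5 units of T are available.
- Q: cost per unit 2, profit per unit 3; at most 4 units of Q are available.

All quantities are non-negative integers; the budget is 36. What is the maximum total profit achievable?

T has the best ratio (6/3); taking only T gives at most 5×6 = 30 (stopped by the supply cap of 5).
Mixing does better — 1×L, 5×T, and 4×Q: cost 32 ≤ 36, profit 1·7 + 5·6 + 4·3 = 49.

49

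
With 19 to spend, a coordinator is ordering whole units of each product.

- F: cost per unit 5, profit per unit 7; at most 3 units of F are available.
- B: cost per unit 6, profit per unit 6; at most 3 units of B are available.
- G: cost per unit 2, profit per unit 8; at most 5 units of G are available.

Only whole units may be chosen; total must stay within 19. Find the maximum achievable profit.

47

1×B and 5×G: cost 16 ≤ 19, profit 1·6 + 5·8 = 46.
1×F and 5×G: cost 15 ≤ 19, profit 1·7 + 5·8 = 47.
Best is 47.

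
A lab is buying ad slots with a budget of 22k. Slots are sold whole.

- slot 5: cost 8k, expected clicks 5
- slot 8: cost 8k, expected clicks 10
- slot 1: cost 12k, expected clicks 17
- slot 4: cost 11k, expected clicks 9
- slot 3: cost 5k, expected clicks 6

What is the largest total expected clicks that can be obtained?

27

Allowing fractional choices, the relaxed optimum would be about 29.4, but ad slots are indivisible.
slot 8 + slot 1: cost 8 + 12 = 20 ≤ 22, expected clicks 10 + 17 = 27.
slot 5 + slot 1: cost 8 + 12 = 20 ≤ 22, expected clicks 5 + 17 = 22.
slot 1 + slot 3: cost 12 + 5 = 17 ≤ 22, expected clicks 17 + 6 = 23.
Best is slot 8 and slot 1 with total expected clicks 27.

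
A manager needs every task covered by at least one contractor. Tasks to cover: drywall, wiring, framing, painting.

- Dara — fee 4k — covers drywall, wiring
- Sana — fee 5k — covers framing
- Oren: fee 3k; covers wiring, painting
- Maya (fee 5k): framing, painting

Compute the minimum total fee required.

Choose Dara and Maya: together they cover drywall, wiring, framing, painting — every task.
Total fee: 4 + 5 = 9.

9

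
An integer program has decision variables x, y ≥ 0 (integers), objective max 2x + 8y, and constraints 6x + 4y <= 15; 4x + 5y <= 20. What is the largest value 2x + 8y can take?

24

The continuous relaxation peaks at (0, 3.75) with value 30.00; rounding to a feasible lattice point costs some objective.
(x,y)=(0,3): 6·0+4·3=12≤15, 4·0+5·3=15≤20, objective 24.
(x,y)=(1,2): 6·1+4·2=14≤15, 4·1+5·2=14≤20, objective 18.
(x,y)=(0,2): 6·0+4·2=8≤15, 4·0+5·2=10≤20, objective 16.
Maximum is 24 at (x,y)=(0,3).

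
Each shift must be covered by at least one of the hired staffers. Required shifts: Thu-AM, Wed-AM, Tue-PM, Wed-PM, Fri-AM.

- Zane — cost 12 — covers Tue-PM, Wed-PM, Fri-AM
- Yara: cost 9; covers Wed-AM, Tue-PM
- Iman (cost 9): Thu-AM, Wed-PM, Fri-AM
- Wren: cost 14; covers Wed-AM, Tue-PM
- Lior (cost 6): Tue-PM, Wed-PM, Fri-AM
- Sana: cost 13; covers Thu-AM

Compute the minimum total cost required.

Choose Yara and Iman: together they cover Thu-AM, Wed-AM, Tue-PM, Wed-PM, Fri-AM — every shift.
Total cost: 9 + 9 = 18.

18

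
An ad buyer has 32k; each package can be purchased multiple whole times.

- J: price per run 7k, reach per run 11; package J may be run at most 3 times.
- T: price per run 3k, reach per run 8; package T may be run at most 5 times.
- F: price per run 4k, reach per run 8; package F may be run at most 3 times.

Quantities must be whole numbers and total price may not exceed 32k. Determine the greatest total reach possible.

T has the best ratio (8/3); taking only T gives at most 5×8 = 40 (stopped by the supply cap of 5).
Mixing does better — 1×J, 4×T, and 3×F: price 31 ≤ 32, reach 1·11 + 4·8 + 3·8 = 67.

67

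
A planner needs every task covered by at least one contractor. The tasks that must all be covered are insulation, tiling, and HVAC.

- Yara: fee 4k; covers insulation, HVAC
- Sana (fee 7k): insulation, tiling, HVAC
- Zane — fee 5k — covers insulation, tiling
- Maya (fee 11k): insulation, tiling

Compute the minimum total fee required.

7

This is a weighted set-cover instance.
Sana alone covers insulation, tiling, HVAC — every task.
Total fee: 7.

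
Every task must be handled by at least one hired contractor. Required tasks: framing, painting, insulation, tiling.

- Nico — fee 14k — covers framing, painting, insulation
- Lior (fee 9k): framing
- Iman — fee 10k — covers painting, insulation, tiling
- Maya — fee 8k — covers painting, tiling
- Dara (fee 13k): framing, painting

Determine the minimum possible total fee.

Choose Lior and Iman: together they cover framing, painting, insulation, tiling — every task.
Total fee: 9 + 10 = 19.
No cover costs less than 19.

19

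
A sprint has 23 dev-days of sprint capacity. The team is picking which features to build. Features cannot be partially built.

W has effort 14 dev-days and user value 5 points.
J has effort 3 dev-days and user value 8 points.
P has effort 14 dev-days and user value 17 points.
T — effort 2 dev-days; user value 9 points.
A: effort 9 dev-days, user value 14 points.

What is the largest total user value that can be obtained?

Allowing fractional choices, the relaxed optimum would be about 41.9, but features are indivisible.
J + T + A: effort 3 + 2 + 9 = 14 ≤ 23, user value 8 + 9 + 14 = 31.
J + P + T: effort 3 + 14 + 2 = 19 ≤ 23, user value 8 + 17 + 9 = 34.
P + A: effort 14 + 9 = 23 ≤ 23, user value 17 + 14 = 31.
Best is J, P, and T with total user value 34.

34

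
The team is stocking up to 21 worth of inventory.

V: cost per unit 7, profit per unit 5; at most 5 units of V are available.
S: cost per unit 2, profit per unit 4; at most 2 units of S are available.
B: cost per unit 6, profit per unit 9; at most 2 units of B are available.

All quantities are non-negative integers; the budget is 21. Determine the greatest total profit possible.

27

Take 1×V, 1×S, and 2×B: cost 21 ≤ 21, profit 1·5 + 1·4 + 2·9 = 27.
No other integer combination yields more.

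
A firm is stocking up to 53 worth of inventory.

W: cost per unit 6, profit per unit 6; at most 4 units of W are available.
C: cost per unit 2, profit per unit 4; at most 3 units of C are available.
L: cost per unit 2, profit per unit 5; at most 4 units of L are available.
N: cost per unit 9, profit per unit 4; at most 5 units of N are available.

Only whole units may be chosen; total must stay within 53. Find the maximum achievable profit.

L has the best ratio (5/2); taking only L gives at most 4×5 = 20 (stopped by the supply cap of 4).
Mixing does better — 4×W, 3×C, 4×L, and 1×N: cost 47 ≤ 53, profit 4·6 + 3·4 + 4·5 + 1·4 = 60.

60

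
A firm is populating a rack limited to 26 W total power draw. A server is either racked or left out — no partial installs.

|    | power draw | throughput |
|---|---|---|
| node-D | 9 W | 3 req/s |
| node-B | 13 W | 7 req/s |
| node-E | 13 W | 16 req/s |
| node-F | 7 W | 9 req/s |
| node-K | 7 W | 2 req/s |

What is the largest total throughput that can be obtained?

Take node-E and node-F: power draw 13 + 7 = 20 ≤ 26, throughput 16 + 9 = 25.
No other feasible combination does better.

25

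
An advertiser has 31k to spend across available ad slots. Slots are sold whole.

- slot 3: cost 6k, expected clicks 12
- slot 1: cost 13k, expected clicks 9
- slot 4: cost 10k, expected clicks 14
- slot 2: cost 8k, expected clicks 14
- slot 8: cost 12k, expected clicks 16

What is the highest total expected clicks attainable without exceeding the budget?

Allowing fractional choices, the relaxed optimum would be about 49.3, but ad slots are indivisible.
slot 3 + slot 4 + slot 8: cost 6 + 10 + 12 = 28 ≤ 31, expected clicks 12 + 14 + 16 = 42.
slot 3 + slot 2 + slot 8: cost 6 + 8 + 12 = 26 ≤ 31, expected clicks 12 + 14 + 16 = 42.
slot 4 + slot 2 + slot 8: cost 10 + 8 + 12 = 30 ≤ 31, expected clicks 14 + 14 + 16 = 44.
Best is slot 4, slot 2, and slot 8 with total expected clicks 44.

44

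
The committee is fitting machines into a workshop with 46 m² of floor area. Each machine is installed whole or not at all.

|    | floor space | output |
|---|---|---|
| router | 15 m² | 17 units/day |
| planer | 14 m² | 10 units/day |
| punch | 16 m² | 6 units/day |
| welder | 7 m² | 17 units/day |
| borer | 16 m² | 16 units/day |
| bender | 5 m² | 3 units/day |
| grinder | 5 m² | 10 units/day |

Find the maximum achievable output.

Allowing fractional choices, the relaxed optimum would be about 62.1, but machines are indivisible.
router + welder + borer + grinder: floor space 15 + 7 + 16 + 5 = 43 ≤ 46, output 17 + 17 + 16 + 10 = 60.
router + planer + welder + bender + grinder: floor space 15 + 14 + 7 + 5 + 5 = 46 ≤ 46, output 17 + 10 + 17 + 3 + 10 = 57.
router + planer + welder + grinder: floor space 15 + 14 + 7 + 5 = 41 ≤ 46, output 17 + 10 + 17 + 10 = 54.
Best is router, welder, borer, and grinder with total output 60.

60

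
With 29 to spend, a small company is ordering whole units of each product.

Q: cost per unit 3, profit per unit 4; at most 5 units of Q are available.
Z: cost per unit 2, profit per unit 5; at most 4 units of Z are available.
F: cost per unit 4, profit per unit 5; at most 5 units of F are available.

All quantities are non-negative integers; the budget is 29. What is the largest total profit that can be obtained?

47

Take 3×Q, 4×Z, and 3×F: cost 29 ≤ 29, profit 3·4 + 4·5 + 3·5 = 47.
Z has the best ratio (5/2) and is taken to its limit of 4; remaining capacity is filled optimally with the others.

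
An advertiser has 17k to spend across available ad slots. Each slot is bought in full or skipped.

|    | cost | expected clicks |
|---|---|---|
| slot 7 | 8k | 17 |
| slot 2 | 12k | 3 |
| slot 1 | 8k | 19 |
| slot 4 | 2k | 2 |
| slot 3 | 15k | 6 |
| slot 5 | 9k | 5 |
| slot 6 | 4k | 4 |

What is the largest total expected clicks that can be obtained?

36

slot 1 + slot 4 + slot 6: cost 8 + 2 + 4 = 14 ≤ 17, expected clicks 19 + 2 + 4 = 25.
slot 1 + slot 5: cost 8 + 9 = 17 ≤ 17, expected clicks 19 + 5 = 24.
slot 7 + slot 1: cost 8 + 8 = 16 ≤ 17, expected clicks 17 + 19 = 36.
Best is slot 7 and slot 1 with total expected clicks 36.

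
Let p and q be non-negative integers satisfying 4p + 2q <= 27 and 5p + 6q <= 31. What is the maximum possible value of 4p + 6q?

30

Relaxing integrality, the LP optimum is 31.00 at (p,q) = (0, 5.17), which is not an integer point.
(p,q)=(0,5): 4·0+2·5=10≤27, 5·0+6·5=30≤31, objective 30.
(p,q)=(1,4): 4·1+2·4=12≤27, 5·1+6·4=29≤31, objective 28.
No feasible integer point exceeds 30.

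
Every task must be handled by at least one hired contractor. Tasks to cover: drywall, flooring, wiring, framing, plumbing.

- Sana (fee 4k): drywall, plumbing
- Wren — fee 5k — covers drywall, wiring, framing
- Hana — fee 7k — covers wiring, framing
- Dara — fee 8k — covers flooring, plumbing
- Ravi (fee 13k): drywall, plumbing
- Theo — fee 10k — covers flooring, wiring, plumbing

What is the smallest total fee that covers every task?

13

This is an integer covering problem.
The greedy cost-per-new-task heuristic would pick Wren, Sana, and Dara for 17, but a cheaper cover exists.
Choose Wren and Dara: together they cover drywall, flooring, wiring, framing, plumbing — every task.
Total fee: 5 + 8 = 13.
No cover costs less than 13.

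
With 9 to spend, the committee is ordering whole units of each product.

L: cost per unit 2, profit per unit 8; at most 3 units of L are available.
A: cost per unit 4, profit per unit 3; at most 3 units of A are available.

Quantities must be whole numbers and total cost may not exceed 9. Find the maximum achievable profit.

24

3×L: cost 6 ≤ 9, profit 3·8 = 24.
2×L and 1×A: cost 8 ≤ 9, profit 2·8 + 1·3 = 19.
Best is 24.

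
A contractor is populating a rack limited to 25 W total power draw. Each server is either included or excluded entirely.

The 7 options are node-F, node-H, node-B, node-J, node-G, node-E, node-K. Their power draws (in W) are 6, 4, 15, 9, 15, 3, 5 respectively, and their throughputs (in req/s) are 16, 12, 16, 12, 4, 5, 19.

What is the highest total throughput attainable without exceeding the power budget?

Take node-F, node-H, node-J, and node-K: power draw 6 + 4 + 9 + 5 = 24 ≤ 25, throughput 16 + 12 + 12 + 19 = 59.
No other feasible combination does better.

59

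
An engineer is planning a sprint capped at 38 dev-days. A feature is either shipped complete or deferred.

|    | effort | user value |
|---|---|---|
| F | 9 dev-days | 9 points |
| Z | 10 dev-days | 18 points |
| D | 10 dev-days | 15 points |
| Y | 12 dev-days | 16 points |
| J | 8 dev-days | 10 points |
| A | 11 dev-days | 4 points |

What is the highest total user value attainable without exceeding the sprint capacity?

52

Allowing fractional choices, the relaxed optimum would be about 56.5, but features are indivisible.
F + Z + D + J: effort 9 + 10 + 10 + 8 = 37 ≤ 38, user value 9 + 18 + 15 + 10 = 52.
Z + Y + J: effort 10 + 12 + 8 = 30 ≤ 38, user value 18 + 16 + 10 = 44.
Z + D + Y: effort 10 + 10 + 12 = 32 ≤ 38, user value 18 + 15 + 16 = 49.
Best is F, Z, D, and J with total user value 52.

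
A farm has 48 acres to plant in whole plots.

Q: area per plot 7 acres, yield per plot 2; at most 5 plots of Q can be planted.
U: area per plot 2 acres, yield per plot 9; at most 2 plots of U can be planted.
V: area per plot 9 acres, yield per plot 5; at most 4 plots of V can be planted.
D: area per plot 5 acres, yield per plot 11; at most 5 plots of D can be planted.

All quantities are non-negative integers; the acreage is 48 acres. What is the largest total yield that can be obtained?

This is a bounded integer knapsack.
2×U, 2×V, and 5×D: area 47 ≤ 48, yield 2·9 + 2·5 + 5·11 = 83.
1×Q, 2×U, 1×V, and 5×D: area 45 ≤ 48, yield 1·2 + 2·9 + 1·5 + 5·11 = 80.
Best is 83.

83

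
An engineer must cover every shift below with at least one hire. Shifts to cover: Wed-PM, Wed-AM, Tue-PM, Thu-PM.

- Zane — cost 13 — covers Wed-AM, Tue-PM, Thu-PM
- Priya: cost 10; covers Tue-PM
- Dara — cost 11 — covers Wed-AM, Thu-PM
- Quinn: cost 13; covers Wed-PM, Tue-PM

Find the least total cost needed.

This is a weighted set-cover instance.
The greedy cost-per-new-shift heuristic would pick Zane and Quinn for 26, but a cheaper cover exists.
Choose Dara and Quinn: together they cover Wed-PM, Wed-AM, Tue-PM, Thu-PM — every shift.
Total cost: 11 + 13 = 24.
No cover costs less than 24.

24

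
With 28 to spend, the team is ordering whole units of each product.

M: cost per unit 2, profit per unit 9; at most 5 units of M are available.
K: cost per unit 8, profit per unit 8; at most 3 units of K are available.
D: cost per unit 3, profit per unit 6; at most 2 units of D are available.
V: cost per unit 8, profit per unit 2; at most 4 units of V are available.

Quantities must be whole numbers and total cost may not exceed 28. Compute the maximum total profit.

65

Take 5×M, 1×K, and 2×D: cost 24 ≤ 28, profit 5·9 + 1·8 + 2·6 = 65.
M has the best ratio (9/2) and is taken to its limit of 5; remaining capacity is filled optimally with the others.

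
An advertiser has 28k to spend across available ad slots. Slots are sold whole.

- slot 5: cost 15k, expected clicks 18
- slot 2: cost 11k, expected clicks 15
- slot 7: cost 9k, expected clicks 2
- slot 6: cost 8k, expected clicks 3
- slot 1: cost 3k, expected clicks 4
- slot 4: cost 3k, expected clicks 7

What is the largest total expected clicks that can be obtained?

33

Take slot 5 and slot 2: cost 15 + 11 = 26 ≤ 28, expected clicks 18 + 15 = 33.
No other feasible combination does better.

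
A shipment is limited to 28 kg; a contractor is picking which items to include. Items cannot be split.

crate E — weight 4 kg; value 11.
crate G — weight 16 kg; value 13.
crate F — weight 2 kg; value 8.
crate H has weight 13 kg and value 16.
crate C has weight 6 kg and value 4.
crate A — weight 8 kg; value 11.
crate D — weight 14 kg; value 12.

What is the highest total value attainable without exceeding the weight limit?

Allowing fractional choices, the relaxed optimum would be about 46.9, but items are indivisible.
crate E + crate F + crate H + crate A: weight 4 + 2 + 13 + 8 = 27 ≤ 28, value 11 + 8 + 16 + 11 = 46.
crate E + crate F + crate A + crate D: weight 4 + 2 + 8 + 14 = 28 ≤ 28, value 11 + 8 + 11 + 12 = 42.
crate E + crate F + crate H + crate C: weight 4 + 2 + 13 + 6 = 25 ≤ 28, value 11 + 8 + 16 + 4 = 39.
Best is crate E, crate F, crate H, and crate A with total value 46.

46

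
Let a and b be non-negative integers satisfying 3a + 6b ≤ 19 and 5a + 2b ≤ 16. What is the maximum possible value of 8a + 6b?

28

The continuous relaxation peaks at (2.42, 1.96) with value 31.08; rounding to a feasible lattice point costs some objective.
(a,b)=(2,2): 3·2+6·2=18≤19, 5·2+2·2=14≤16, objective 28.
(a,b)=(3,0): 3·3+6·0=9≤19, 5·3+2·0=15≤16, objective 24.
(a,b)=(2,1): 3·2+6·1=12≤19, 5·2+2·1=12≤16, objective 22.
The best lattice point is (2,2), giving 28.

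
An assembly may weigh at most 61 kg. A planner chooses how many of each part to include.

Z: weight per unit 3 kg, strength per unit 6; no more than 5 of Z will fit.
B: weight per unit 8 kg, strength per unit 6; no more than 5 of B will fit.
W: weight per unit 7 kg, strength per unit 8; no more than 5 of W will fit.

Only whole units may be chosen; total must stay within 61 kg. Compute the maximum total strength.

76

5×Z, 1×B, and 5×W: weight 58 ≤ 61, strength 5·6 + 1·6 + 5·8 = 76.
5×Z, 2×B, and 4×W: weight 59 ≤ 61, strength 5·6 + 2·6 + 4·8 = 74.
Best is 76.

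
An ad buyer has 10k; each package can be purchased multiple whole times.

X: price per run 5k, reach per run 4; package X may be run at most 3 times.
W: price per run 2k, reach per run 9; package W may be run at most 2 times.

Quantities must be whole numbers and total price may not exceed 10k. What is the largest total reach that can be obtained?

22

W has the best ratio (9/2); taking only W gives at most 2×9 = 18 (stopped by the supply cap of 2).
Mixing does better — 1×X and 2×W: price 9 ≤ 10, reach 1·4 + 2·9 = 22.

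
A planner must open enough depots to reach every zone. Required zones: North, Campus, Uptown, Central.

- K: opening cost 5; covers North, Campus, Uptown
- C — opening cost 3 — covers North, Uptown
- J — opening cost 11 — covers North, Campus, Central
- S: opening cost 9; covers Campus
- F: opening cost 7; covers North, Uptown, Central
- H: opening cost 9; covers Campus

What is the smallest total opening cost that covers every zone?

12

The greedy cost-per-new-zone heuristic would pick C, K, and F for 15, but a cheaper cover exists.
Choose K and F: together they cover North, Campus, Uptown, Central — every zone.
Total opening cost: 5 + 7 = 12.
No cover costs less than 12.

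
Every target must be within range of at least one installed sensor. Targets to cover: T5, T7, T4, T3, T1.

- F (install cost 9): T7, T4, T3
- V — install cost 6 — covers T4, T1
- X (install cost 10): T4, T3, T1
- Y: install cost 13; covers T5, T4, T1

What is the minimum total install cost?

Choose F and Y: together they cover T5, T7, T4, T3, T1 — every target.
Total install cost: 9 + 13 = 22.

22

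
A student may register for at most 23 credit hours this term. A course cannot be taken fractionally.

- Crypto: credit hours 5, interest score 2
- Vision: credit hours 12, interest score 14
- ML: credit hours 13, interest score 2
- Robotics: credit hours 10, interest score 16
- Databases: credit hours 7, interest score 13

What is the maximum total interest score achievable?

31

Vision + Robotics: credit hours 12 + 10 = 22 ≤ 23, interest score 14 + 16 = 30.
Crypto + Robotics + Databases: credit hours 5 + 10 + 7 = 22 ≤ 23, interest score 2 + 16 + 13 = 31.
Best is Crypto, Robotics, and Databases with total interest score 31.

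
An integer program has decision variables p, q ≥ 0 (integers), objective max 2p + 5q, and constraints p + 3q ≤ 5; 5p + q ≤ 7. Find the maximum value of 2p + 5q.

7

Relaxing integrality, the LP optimum is 8.71 at (p,q) = (1.14, 1.29), which is not an integer point.
(p,q)=(1,1): 1·1+3·1=4≤5, 5·1+1·1=6≤7, objective 7.
(p,q)=(0,1): 1·0+3·1=3≤5, 5·0+1·1=1≤7, objective 5.
(p,q)=(1,0): 1·1+3·0=1≤5, 5·1+1·0=5≤7, objective 2.
Maximum is 7 at (p,q)=(1,1).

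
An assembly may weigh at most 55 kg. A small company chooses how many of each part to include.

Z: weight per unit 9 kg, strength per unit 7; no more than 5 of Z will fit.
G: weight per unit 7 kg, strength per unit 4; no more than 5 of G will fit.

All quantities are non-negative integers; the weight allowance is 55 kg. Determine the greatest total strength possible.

Z has the best ratio (7/9); taking only Z gives at most 5×7 = 35 (stopped by the supply cap of 5).
Mixing does better — 5×Z and 1×G: weight 52 ≤ 55, strength 5·7 + 1·4 = 39.

39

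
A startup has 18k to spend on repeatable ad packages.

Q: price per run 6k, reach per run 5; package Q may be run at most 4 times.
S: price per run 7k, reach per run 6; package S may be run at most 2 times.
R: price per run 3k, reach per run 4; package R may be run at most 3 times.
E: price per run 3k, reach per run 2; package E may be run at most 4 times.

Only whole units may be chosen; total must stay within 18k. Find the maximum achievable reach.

19

R has the best ratio (4/3); taking only R gives at most 3×4 = 12 (stopped by the supply cap of 3).
Mixing does better — 1×Q, 3×R, and 1×E: price 18 ≤ 18, reach 1·5 + 3·4 + 1·2 = 19.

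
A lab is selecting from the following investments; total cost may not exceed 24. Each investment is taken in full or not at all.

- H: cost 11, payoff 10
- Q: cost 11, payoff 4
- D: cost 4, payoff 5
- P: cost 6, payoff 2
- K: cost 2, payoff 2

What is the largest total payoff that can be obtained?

19

Allowing fractional choices, the relaxed optimum would be about 19.5, but investments are indivisible.
H + D + P: cost 11 + 4 + 6 = 21 ≤ 24, payoff 10 + 5 + 2 = 17.
H + D + K: cost 11 + 4 + 2 = 17 ≤ 24, payoff 10 + 5 + 2 = 17.
H + D + P + K: cost 11 + 4 + 6 + 2 = 23 ≤ 24, payoff 10 + 5 + 2 + 2 = 19.
Best is H, D, P, and K with total payoff 19.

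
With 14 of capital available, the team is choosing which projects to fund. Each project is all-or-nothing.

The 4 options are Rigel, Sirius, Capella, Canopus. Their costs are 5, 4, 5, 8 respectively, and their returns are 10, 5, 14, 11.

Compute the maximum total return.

This is an integer program with binary decision variables.
Rigel + Capella: cost 5 + 5 = 10 ≤ 14, return 10 + 14 = 24.
Rigel + Sirius + Capella: cost 5 + 4 + 5 = 14 ≤ 14, return 10 + 5 + 14 = 29.
Capella + Canopus: cost 5 + 8 = 13 ≤ 14, return 14 + 11 = 25.
Best is Rigel, Sirius, and Capella with total return 29.

29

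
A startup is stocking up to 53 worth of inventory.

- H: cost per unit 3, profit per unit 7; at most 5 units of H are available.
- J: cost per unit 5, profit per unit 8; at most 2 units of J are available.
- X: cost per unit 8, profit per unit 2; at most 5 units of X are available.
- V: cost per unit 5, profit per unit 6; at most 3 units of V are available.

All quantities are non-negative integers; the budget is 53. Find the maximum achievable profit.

5×H, 2×J, and 3×V: cost 40 ≤ 53, profit 5·7 + 2·8 + 3·6 = 69.
5×H, 2×J, 1×X, and 3×V: cost 48 ≤ 53, profit 5·7 + 2·8 + 1·2 + 3·6 = 71.
Best is 71.

71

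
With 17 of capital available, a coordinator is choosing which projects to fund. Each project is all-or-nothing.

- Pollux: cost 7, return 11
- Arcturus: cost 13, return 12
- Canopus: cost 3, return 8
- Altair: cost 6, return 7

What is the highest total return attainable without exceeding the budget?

Arcturus + Canopus: cost 13 + 3 = 16 ≤ 17, return 12 + 8 = 20.
Pollux + Canopus + Altair: cost 7 + 3 + 6 = 16 ≤ 17, return 11 + 8 + 7 = 26.
Best is Pollux, Canopus, and Altair with total return 26.

26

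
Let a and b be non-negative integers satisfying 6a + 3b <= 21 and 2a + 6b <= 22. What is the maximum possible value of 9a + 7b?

39

(a,b)=(2,3): 6·2+3·3=21≤21, 2·2+6·3=22≤22, objective 39.
(a,b)=(2,2): 6·2+3·2=18≤21, 2·2+6·2=16≤22, objective 32.
No feasible integer point exceeds 39.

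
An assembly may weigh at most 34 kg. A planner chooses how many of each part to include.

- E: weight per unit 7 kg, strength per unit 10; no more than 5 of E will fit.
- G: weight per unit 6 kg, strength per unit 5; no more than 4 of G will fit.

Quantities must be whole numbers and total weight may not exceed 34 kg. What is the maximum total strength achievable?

45

This is a bounded integer knapsack.
Take 4×E and 1×G: weight 34 ≤ 34, strength 4·10 + 1·5 = 45.
No other integer combination yields more.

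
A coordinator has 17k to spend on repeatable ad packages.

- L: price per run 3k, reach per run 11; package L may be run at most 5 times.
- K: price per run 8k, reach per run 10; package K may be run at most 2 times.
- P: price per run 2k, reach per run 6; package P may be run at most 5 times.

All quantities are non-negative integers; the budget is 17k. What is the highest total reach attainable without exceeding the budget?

3×L and 4×P: price 17 ≤ 17, reach 3·11 + 4·6 = 57.
5×L and 1×P: price 17 ≤ 17, reach 5·11 + 1·6 = 61.
Best is 61.

61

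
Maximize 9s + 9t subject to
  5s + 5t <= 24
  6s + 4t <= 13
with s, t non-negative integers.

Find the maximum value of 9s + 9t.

Relaxing integrality, the LP optimum is 29.25 at (s,t) = (0, 3.25), which is not an integer point.
(s,t)=(0,3): 5·0+5·3=15≤24, 6·0+4·3=12≤13, objective 27.
(s,t)=(0,2): 5·0+5·2=10≤24, 6·0+4·2=8≤13, objective 18.
No feasible integer point exceeds 27.

27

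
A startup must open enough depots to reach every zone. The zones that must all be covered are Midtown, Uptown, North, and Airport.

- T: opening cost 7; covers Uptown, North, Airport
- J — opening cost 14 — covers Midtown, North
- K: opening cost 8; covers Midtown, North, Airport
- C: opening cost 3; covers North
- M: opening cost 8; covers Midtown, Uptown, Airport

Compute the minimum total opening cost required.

11

This is a weighted set-cover instance.
The greedy cost-per-new-zone heuristic would pick T and K for 15, but a cheaper cover exists.
Choose C and M: together they cover Midtown, Uptown, North, Airport — every zone.
Total opening cost: 3 + 8 = 11.
No cover costs less than 11.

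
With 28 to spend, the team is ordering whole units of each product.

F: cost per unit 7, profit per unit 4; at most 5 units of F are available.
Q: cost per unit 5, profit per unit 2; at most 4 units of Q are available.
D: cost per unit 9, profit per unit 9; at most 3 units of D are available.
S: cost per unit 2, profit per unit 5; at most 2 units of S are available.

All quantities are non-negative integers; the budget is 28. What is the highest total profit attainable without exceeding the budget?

30

S has the best ratio (5/2); taking only S gives at most 2×5 = 10 (stopped by the supply cap of 2).
Mixing does better — 1×Q, 2×D, and 2×S: cost 27 ≤ 28, profit 1·2 + 2·9 + 2·5 = 30.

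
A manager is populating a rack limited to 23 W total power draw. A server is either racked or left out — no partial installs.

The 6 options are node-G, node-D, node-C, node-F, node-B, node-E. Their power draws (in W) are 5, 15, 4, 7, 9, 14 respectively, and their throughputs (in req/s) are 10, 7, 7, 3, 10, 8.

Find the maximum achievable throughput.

Allowing fractional choices, the relaxed optimum would be about 29.9, but servers are indivisible.
node-G + node-C + node-E: power draw 5 + 4 + 14 = 23 ≤ 23, throughput 10 + 7 + 8 = 25.
node-G + node-F + node-B: power draw 5 + 7 + 9 = 21 ≤ 23, throughput 10 + 3 + 10 = 23.
node-G + node-C + node-B: power draw 5 + 4 + 9 = 18 ≤ 23, throughput 10 + 7 + 10 = 27.
Best is node-G, node-C, and node-B with total throughput 27.

27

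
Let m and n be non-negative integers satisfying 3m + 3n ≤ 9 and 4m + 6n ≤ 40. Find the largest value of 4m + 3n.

(m,n)=(3,0) is feasible, giving 12.
(m,n)=(2,1) is feasible, giving 11.
(m,n)=(2,0) is feasible, giving 8.
The best lattice point is (3,0), giving 12.

12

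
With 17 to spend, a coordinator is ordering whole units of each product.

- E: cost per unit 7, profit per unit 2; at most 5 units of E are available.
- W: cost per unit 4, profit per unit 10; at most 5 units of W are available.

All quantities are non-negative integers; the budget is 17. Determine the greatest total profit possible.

40

3×W: cost 12 ≤ 17, profit 3·10 = 30.
4×W: cost 16 ≤ 17, profit 4·10 = 40.
Best is 40.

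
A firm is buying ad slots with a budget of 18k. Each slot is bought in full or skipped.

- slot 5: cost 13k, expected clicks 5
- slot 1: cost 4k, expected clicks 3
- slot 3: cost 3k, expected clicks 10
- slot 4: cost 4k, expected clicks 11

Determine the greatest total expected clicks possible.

Allowing fractional choices, the relaxed optimum would be about 26.7, but ad slots are indivisible.
slot 1 + slot 3 + slot 4: cost 4 + 3 + 4 = 11 ≤ 18, expected clicks 3 + 10 + 11 = 24.
slot 3 + slot 4: cost 3 + 4 = 7 ≤ 18, expected clicks 10 + 11 = 21.
Best is slot 1, slot 3, and slot 4 with total expected clicks 24.

24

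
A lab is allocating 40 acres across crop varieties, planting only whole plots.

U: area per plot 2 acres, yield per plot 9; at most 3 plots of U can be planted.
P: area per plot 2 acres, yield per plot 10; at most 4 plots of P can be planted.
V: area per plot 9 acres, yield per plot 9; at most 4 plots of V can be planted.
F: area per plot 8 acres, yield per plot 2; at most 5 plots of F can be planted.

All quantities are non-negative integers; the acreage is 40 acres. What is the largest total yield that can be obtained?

Take 3×U, 4×P, 2×V, and 1×F: area 40 ≤ 40, yield 3·9 + 4·10 + 2·9 + 1·2 = 87.
P has the best ratio (10/2) and is taken to its limit of 4; remaining capacity is filled optimally with the others.

87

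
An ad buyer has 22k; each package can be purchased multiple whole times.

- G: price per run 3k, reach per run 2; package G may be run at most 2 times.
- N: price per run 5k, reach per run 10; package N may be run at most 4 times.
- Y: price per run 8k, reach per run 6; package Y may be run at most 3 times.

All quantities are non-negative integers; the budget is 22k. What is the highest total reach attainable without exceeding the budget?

40

N has the best ratio (10/5); taking only N gives at most 4×10 = 40 (stopped by the price limit).
Optimal: 4×N: price 20 ≤ 22, reach 4·10 = 40.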